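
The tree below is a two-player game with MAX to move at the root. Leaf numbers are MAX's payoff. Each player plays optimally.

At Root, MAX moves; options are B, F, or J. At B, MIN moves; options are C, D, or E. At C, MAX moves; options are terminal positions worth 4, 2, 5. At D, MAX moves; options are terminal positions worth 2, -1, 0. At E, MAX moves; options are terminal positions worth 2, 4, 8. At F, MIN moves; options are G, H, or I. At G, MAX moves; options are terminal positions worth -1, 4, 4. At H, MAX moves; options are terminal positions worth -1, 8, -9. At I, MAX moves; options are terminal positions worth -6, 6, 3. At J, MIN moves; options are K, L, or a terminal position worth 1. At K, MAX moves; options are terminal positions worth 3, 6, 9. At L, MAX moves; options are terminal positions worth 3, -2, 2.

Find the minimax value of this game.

C (MAX): max(4, 2, 5) = 5
D (MAX): max(2, -1, 0) = 2
E (MAX): max(2, 4, 8) = 8
B (MIN): min(5, 2, 8) = 2
G (MAX): max(-1, 4, 4) = 4
H (MAX): max(-1, 8, -9) = 8
I (MAX): max(-6, 6, 3) = 6
F (MIN): min(4, 8, 6) = 4
K (MAX): max(3, 6, 9) = 9
L (MAX): max(3, -2, 2) = 3
J (MIN): min(9, 3, 1) = 1
Root (MAX): max(2, 4, 1) = 4

4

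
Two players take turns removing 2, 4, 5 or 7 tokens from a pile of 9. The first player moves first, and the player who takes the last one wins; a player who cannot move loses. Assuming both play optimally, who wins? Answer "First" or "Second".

i:   0  1  2  3  4  5  6  7  8  9
     L  L  W  W  W  W  W  W  W  L
Position 9 is L, so the second player wins.

Second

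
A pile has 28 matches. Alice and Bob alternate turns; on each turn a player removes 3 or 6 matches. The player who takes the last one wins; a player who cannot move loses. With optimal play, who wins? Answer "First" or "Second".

Compute winning (W) and losing (L) positions by backward induction:
i:   0  1  2  3  4  5  6  7  8  9 10 11 12 13 14 15 16 17 18 19 20 21 22 23 24 25 26 27 28
     L  L  L  W  W  W  W  W  W  L  L  L  W  W  W  W  W  W  L  L  L  W  W  W  W  W  W  L  L
Position 28 is L, so the second player wins.

Second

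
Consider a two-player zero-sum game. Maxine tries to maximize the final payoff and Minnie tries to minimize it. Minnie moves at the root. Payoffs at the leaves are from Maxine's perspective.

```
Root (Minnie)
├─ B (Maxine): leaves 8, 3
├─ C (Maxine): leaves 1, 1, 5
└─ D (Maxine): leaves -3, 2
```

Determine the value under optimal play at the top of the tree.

B (Maxine): max(8, 3) = 8
C (Maxine): max(1, 1, 5) = 5
D (Maxine): max(-3, 2) = 2
Root (Minnie): min(8, 5, 2) = 2

2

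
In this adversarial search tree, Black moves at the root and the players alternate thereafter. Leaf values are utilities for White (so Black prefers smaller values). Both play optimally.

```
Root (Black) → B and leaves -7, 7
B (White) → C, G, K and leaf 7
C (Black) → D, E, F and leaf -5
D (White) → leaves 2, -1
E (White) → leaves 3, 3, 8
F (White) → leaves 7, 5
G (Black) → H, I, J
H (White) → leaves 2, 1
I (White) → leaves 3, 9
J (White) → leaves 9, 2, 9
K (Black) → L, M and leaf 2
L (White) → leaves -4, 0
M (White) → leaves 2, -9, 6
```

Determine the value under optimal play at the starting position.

D (White): max(2, -1) = 2
E (White): max(3, 3, 8) = 8
F (White): max(7, 5) = 7
C (Black): min(2, 8, 7, -5) = -5
H (White): max(2, 1) = 2
I (White): max(3, 9) = 9
J (White): max(9, 2, 9) = 9
G (Black): min(2, 9, 9) = 2
L (White): max(-4, 0) = 0
M (White): max(2, -9, 6) = 6
K (Black): min(0, 6, 2) = 0
B (White): max(-5, 2, 0, 7) = 7
Root (Black): min(7, -7, 7) = -7

-7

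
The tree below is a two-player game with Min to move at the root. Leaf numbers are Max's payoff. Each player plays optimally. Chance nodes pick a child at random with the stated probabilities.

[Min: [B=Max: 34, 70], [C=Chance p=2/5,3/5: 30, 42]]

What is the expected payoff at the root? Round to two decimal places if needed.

B (Max): max(34, 70) = 70
C (Chance): 2/5·30 + 3/5·42 = 37.2
Root (Min): min(70, 37.2) = 37.2

37.2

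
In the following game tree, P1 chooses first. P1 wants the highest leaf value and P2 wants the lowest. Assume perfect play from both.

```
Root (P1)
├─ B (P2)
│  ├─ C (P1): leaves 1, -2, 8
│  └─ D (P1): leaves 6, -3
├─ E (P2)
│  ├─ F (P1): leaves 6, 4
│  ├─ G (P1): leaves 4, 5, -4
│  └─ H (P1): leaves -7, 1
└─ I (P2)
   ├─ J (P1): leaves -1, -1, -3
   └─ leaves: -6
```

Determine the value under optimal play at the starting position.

6

C (P1): max(1, -2, 8) = 8
D (P1): max(6, -3) = 6
B (P2): min(8, 6) = 6
F (P1): max(6, 4) = 6
G (P1): max(4, 5, -4) = 5
H (P1): max(-7, 1) = 1
E (P2): min(6, 5, 1) = 1
J (P1): max(-1, -1, -3) = -1
I (P2): min(-1, -6) = -6
Root (P1): max(6, 1, -6) = 6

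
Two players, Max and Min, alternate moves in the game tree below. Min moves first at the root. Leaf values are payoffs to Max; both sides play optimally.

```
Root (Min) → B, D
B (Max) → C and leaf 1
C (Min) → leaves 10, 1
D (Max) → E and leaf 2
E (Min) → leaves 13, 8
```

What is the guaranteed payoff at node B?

1

C: min(10, 1) = 1
B: max(1, 1) = 1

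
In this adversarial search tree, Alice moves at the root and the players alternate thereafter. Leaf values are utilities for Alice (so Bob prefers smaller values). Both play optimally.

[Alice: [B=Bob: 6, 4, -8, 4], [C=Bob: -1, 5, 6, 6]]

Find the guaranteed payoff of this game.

B (Bob): min(6, 4, -8, 4) = -8
C (Bob): min(-1, 5, 6, 6) = -1
Root (Alice): max(-8, -1) = -1

-1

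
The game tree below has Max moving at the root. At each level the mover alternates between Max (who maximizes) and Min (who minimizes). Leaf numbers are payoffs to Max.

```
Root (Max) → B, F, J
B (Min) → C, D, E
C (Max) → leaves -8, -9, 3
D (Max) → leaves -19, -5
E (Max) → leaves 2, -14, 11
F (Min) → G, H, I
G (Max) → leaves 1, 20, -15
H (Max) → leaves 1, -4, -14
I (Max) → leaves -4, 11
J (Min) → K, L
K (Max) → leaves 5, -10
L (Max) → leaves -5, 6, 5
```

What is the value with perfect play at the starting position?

C (Max): max(-8, -9, 3) = 3
D (Max): max(-19, -5) = -5
E (Max): max(2, -14, 11) = 11
B (Min): min(3, -5, 11) = -5
G (Max): max(1, 20, -15) = 20
H (Max): max(1, -4, -14) = 1
I (Max): max(-4, 11) = 11
F (Min): min(20, 1, 11) = 1
K (Max): max(5, -10) = 5
L (Max): max(-5, 6, 5) = 6
J (Min): min(5, 6) = 5
Root (Max): max(-5, 1, 5) = 5

5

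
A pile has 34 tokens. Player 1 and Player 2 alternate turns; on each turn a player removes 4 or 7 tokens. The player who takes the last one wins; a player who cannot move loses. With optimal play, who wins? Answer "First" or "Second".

Second

Compute winning (W) and losing (L) positions by backward induction:
i:   0  1  2  3  4  5  6  7  8  9 10 11 12 13 14 15 16 17 18 19 20 21 22 23 24 25 26 27 28 29 30 31 32 33 34
     L  L  L  L  W  W  W  W  W  W  W  L  L  L  L  W  W  W  W  W  W  W  L  L  L  L  W  W  W  W  W  W  W  L  L
Position 34 is L, so the second player wins.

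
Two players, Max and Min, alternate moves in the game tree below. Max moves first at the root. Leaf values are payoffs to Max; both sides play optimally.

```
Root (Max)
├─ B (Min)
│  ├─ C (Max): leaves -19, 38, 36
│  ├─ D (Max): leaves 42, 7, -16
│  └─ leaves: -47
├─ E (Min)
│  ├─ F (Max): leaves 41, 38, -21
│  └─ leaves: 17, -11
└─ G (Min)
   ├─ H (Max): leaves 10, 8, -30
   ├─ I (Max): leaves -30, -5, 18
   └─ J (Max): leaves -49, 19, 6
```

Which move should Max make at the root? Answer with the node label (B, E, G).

C (Max): max(-19, 38, 36) = 38
D (Max): max(42, 7, -16) = 42
B (Min): min(38, 42, -47) = -47
F (Max): max(41, 38, -21) = 41
E (Min): min(41, 17, -11) = -11
H (Max): max(10, 8, -30) = 10
I (Max): max(-30, -5, 18) = 18
J (Max): max(-49, 19, 6) = 19
G (Min): min(10, 18, 19) = 10
Root (Max): max(-47, -11, 10) = 10
Max picks the child with the highest value: G (value 10).

G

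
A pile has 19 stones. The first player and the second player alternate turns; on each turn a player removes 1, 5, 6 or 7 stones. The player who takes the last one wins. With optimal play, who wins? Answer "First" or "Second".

Positions where the player to move wins (W) vs loses (L):
i:   0  1  2  3  4  5  6  7  8  9 10 11 12 13 14 15 16 17 18 19
     L  W  L  W  L  W  W  W  W  W  W  W  L  W  L  W  L  W  W  W
Position 19 is W, so the first player wins.

First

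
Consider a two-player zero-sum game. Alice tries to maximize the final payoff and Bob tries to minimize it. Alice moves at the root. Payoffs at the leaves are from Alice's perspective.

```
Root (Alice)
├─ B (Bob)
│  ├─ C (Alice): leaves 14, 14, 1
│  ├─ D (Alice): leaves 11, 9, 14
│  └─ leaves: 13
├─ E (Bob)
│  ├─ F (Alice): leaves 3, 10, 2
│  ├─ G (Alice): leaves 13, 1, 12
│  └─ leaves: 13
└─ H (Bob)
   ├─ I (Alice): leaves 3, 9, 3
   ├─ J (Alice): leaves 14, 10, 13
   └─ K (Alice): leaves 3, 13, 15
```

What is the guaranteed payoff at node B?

C: max(14, 14, 1) = 14
D: max(11, 9, 14) = 14
B: min(14, 14, 13) = 13

13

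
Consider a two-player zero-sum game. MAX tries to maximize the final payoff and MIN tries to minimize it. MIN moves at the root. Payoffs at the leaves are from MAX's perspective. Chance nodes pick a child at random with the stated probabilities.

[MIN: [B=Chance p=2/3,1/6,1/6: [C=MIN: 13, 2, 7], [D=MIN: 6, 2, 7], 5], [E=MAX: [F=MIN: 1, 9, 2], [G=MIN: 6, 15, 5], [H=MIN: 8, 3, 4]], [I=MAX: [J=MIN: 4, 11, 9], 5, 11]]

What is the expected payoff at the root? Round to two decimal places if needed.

C (MIN): min(13, 2, 7) = 2
D (MIN): min(6, 2, 7) = 2
B (Chance): 2/3·2 + 1/6·2 + 1/6·5 = 2.5
F (MIN): min(1, 9, 2) = 1
G (MIN): min(6, 15, 5) = 5
H (MIN): min(8, 3, 4) = 3
E (MAX): max(1, 5, 3) = 5
J (MIN): min(4, 11, 9) = 4
I (MAX): max(4, 5, 11) = 11
Root (MIN): min(2.5, 5, 11) = 2.5

2.5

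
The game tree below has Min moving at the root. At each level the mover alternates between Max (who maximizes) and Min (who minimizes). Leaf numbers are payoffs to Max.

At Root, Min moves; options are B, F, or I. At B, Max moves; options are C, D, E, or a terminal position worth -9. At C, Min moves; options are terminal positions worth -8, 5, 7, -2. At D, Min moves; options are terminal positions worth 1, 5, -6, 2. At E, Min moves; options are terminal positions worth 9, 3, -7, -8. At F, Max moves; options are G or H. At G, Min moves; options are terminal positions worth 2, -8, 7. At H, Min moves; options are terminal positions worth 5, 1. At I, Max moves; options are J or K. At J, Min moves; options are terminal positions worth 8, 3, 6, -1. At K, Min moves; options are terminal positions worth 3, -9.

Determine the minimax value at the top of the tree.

C (Min): min(-8, 5, 7, -2) = -8
D (Min): min(1, 5, -6, 2) = -6
E (Min): min(9, 3, -7, -8) = -8
B (Max): max(-8, -6, -8, -9) = -6
G (Min): min(2, -8, 7) = -8
H (Min): min(5, 1) = 1
F (Max): max(-8, 1) = 1
J (Min): min(8, 3, 6, -1) = -1
K (Min): min(3, -9) = -9
I (Max): max(-1, -9) = -1
Root (Min): min(-6, 1, -1) = -6

-6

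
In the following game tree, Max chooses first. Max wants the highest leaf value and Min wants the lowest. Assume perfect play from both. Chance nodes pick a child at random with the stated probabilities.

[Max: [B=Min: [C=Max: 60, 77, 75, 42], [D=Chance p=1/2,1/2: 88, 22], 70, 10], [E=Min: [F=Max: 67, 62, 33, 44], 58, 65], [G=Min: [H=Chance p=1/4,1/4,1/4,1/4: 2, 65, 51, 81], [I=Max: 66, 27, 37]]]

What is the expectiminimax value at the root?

58

C (Max): max(60, 77, 75, 42) = 77
D (Chance): 1/2·88 + 1/2·22 = 55
B (Min): min(77, 55, 70, 10) = 10
F (Max): max(67, 62, 33, 44) = 67
E (Min): min(67, 58, 65) = 58
H (Chance): 1/4·2 + 1/4·65 + 1/4·51 + 1/4·81 = 49.75
I (Max): max(66, 27, 37) = 66
G (Min): min(49.75, 66) = 49.75
Root (Max): max(10, 58, 49.75) = 58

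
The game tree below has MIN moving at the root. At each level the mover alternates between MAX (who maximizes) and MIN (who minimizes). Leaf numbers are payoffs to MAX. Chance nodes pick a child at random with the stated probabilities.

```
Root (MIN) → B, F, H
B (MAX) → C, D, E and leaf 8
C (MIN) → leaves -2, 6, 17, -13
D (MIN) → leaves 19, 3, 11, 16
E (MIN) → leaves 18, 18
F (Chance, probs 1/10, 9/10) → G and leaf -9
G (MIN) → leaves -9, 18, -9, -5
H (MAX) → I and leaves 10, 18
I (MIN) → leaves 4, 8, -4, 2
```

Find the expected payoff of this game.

-9

C (MIN): min(-2, 6, 17, -13) = -13
D (MIN): min(19, 3, 11, 16) = 3
E (MIN): min(18, 18) = 18
B (MAX): max(-13, 3, 18, 8) = 18
G (MIN): min(-9, 18, -9, -5) = -9
F (Chance): 1/10·-9 + 9/10·-9 = -9
I (MIN): min(4, 8, -4, 2) = -4
H (MAX): max(-4, 10, 18) = 18
Root (MIN): min(18, -9, 18) = -9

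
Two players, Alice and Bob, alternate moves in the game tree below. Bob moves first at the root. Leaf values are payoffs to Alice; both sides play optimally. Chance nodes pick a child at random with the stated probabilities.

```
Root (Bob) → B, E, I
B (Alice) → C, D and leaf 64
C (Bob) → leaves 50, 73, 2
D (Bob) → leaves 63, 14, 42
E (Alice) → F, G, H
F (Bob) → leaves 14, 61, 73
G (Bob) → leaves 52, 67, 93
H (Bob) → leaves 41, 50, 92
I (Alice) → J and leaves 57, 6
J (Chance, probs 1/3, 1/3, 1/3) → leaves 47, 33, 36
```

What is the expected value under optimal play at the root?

C (Bob): min(50, 73, 2) = 2
D (Bob): min(63, 14, 42) = 14
B (Alice): max(2, 14, 64) = 64
F (Bob): min(14, 61, 73) = 14
G (Bob): min(52, 67, 93) = 52
H (Bob): min(41, 50, 92) = 41
E (Alice): max(14, 52, 41) = 52
J (Chance): 1/3·47 + 1/3·33 + 1/3·36 = 38.67
I (Alice): max(38.67, 57, 6) = 57
Root (Bob): min(64, 52, 57) = 52

52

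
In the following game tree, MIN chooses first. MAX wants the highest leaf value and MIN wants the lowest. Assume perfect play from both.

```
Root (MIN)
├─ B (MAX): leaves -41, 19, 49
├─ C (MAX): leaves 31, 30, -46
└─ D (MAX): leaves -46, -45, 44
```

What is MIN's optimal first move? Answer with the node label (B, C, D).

B (MAX): max(-41, 19, 49) = 49
C (MAX): max(31, 30, -46) = 31
D (MAX): max(-46, -45, 44) = 44
Root (MIN): min(49, 31, 44) = 31
MIN picks the child with the lowest value: C (value 31).

C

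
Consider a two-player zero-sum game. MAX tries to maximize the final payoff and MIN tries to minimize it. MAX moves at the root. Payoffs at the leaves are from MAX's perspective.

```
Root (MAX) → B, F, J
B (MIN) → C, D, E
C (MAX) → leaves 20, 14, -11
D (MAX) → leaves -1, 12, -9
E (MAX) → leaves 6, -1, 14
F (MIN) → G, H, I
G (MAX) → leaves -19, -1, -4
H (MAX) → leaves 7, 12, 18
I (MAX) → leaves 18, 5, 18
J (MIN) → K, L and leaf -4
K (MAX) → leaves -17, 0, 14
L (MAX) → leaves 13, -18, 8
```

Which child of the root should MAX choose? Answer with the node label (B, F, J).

B

C (MAX): max(20, 14, -11) = 20
D (MAX): max(-1, 12, -9) = 12
E (MAX): max(6, -1, 14) = 14
B (MIN): min(20, 12, 14) = 12
G (MAX): max(-19, -1, -4) = -1
H (MAX): max(7, 12, 18) = 18
I (MAX): max(18, 5, 18) = 18
F (MIN): min(-1, 18, 18) = -1
K (MAX): max(-17, 0, 14) = 14
L (MAX): max(13, -18, 8) = 13
J (MIN): min(14, 13, -4) = -4
Root (MAX): max(12, -1, -4) = 12
MAX picks the child with the highest value: B (value 12).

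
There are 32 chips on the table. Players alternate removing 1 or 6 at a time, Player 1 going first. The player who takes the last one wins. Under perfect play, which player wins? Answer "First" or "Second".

Second

Mark each pile size as W (mover wins) or L (mover loses):
i:   0  1  2  3  4  5  6  7  8  9 10 11 12 13 14 15 16 17 18 19 20 21 22 23 24 25 26 27 28 29 30 31 32
     L  W  L  W  L  W  W  L  W  L  W  L  W  W  L  W  L  W  L  W  W  L  W  L  W  L  W  W  L  W  L  W  L
Position 32 is L, so the second player wins.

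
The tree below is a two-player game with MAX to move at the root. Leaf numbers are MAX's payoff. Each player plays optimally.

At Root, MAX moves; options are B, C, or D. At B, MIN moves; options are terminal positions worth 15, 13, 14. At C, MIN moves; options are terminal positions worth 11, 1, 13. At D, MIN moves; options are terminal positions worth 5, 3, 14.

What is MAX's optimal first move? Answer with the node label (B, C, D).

B (MIN): min(15, 13, 14) = 13
C (MIN): min(11, 1, 13) = 1
D (MIN): min(5, 3, 14) = 3
Root (MAX): max(13, 1, 3) = 13
MAX picks the child with the highest value: B (value 13).

B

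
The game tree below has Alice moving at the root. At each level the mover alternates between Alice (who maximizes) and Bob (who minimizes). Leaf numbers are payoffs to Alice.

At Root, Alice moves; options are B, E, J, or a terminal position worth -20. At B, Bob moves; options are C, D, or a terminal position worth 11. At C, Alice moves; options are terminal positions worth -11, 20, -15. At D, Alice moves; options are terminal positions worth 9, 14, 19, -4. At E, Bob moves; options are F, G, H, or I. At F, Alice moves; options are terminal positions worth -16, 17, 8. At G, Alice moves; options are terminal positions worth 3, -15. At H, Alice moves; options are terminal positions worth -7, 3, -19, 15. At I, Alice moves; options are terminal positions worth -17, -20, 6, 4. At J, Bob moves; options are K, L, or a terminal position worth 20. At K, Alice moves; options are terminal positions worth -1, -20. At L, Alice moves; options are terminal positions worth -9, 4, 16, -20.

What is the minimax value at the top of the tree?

11

C (Alice): max(-11, 20, -15) = 20
D (Alice): max(9, 14, 19, -4) = 19
B (Bob): min(20, 19, 11) = 11
F (Alice): max(-16, 17, 8) = 17
G (Alice): max(3, -15) = 3
H (Alice): max(-7, 3, -19, 15) = 15
I (Alice): max(-17, -20, 6, 4) = 6
E (Bob): min(17, 3, 15, 6) = 3
K (Alice): max(-1, -20) = -1
L (Alice): max(-9, 4, 16, -20) = 16
J (Bob): min(-1, 16, 20) = -1
Root (Alice): max(11, 3, -1, -20) = 11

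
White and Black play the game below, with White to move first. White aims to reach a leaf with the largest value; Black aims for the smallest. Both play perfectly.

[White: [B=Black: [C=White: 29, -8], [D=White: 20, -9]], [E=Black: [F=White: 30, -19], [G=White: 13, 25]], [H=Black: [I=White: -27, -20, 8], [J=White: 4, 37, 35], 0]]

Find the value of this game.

C (White): max(29, -8) = 29
D (White): max(20, -9) = 20
B (Black): min(29, 20) = 20
F (White): max(30, -19) = 30
G (White): max(13, 25) = 25
E (Black): min(30, 25) = 25
I (White): max(-27, -20, 8) = 8
J (White): max(4, 37, 35) = 37
H (Black): min(8, 37, 0) = 0
Root (White): max(20, 25, 0) = 25

25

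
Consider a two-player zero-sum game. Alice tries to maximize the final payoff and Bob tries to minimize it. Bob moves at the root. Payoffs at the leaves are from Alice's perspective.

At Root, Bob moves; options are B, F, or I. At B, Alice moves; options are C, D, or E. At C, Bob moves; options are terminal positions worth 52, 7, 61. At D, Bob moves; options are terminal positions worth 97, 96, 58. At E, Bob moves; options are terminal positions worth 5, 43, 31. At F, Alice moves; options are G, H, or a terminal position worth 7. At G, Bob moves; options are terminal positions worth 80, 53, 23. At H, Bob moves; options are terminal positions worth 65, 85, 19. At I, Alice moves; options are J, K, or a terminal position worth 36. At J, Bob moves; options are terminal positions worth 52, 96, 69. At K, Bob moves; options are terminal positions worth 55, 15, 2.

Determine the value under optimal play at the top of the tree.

C (Bob): min(52, 7, 61) = 7
D (Bob): min(97, 96, 58) = 58
E (Bob): min(5, 43, 31) = 5
B (Alice): max(7, 58, 5) = 58
G (Bob): min(80, 53, 23) = 23
H (Bob): min(65, 85, 19) = 19
F (Alice): max(23, 19, 7) = 23
J (Bob): min(52, 96, 69) = 52
K (Bob): min(55, 15, 2) = 2
I (Alice): max(52, 2, 36) = 52
Root (Bob): min(58, 23, 52) = 23

23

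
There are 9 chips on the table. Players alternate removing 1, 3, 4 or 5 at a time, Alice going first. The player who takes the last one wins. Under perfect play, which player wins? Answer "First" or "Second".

First

Positions where the player to move wins (W) vs loses (L):
i:   0  1  2  3  4  5  6  7  8  9
     L  W  L  W  W  W  W  W  L  W
Position 9 is W, so the first player wins.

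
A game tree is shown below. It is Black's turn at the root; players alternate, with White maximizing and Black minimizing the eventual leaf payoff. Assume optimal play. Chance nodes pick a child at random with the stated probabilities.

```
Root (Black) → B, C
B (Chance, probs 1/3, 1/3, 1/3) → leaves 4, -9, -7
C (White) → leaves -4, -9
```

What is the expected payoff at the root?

B (Chance): 1/3·4 + 1/3·-9 + 1/3·-7 = -4
C (White): max(-4, -9) = -4
Root (Black): min(-4, -4) = -4

-4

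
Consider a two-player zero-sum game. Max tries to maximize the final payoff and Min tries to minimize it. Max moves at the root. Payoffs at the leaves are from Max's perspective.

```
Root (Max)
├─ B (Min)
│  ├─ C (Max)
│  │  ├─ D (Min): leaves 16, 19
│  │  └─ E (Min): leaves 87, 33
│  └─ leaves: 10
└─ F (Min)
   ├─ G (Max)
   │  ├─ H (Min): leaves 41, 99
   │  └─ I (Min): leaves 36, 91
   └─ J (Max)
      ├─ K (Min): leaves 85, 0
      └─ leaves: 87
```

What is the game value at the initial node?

D (Min): min(16, 19) = 16
E (Min): min(87, 33) = 33
C (Max): max(16, 33) = 33
B (Min): min(33, 10) = 10
H (Min): min(41, 99) = 41
I (Min): min(36, 91) = 36
G (Max): max(41, 36) = 41
K (Min): min(85, 0) = 0
J (Max): max(0, 87) = 87
F (Min): min(41, 87) = 41
Root (Max): max(10, 41) = 41

41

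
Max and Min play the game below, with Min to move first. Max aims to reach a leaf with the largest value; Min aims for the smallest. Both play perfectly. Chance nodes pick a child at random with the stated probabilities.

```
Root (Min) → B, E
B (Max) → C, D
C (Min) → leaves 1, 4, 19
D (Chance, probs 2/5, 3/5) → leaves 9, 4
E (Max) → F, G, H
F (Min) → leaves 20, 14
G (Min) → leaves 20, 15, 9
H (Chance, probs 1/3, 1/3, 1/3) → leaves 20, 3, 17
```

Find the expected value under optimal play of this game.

6

C (Min): min(1, 4, 19) = 1
D (Chance): 2/5·9 + 3/5·4 = 6
B (Max): max(1, 6) = 6
F (Min): min(20, 14) = 14
G (Min): min(20, 15, 9) = 9
H (Chance): 1/3·20 + 1/3·3 + 1/3·17 = 13.33
E (Max): max(14, 9, 13.33) = 14
Root (Min): min(6, 14) = 6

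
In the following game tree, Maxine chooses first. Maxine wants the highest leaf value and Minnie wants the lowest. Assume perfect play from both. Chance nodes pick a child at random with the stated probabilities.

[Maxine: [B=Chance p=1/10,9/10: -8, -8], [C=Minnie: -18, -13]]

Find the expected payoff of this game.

B (Chance): 1/10·-8 + 9/10·-8 = -8
C (Minnie): min(-18, -13) = -18
Root (Maxine): max(-8, -18) = -8

-8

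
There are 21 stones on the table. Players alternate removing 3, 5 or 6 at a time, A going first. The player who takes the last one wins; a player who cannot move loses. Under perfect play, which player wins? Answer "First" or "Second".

Compute winning (W) and losing (L) positions by backward induction:
i:   0  1  2  3  4  5  6  7  8  9 10 11 12 13 14 15 16 17 18 19 20 21
     L  L  L  W  W  W  W  W  W  L  L  L  W  W  W  W  W  W  L  L  L  W
Position 21 is W, so the first player wins.

First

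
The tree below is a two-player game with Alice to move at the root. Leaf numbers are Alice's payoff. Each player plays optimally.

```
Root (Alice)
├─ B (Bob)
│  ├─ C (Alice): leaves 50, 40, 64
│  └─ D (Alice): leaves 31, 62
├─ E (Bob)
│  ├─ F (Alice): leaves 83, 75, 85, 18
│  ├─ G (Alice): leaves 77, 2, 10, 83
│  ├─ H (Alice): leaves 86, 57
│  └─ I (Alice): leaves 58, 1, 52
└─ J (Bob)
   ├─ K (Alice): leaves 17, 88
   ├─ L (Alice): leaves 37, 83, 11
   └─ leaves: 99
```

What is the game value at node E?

F: max(83, 75, 85, 18) = 85
G: max(77, 2, 10, 83) = 83
H: max(86, 57) = 86
I: max(58, 1, 52) = 58
E: min(85, 83, 86, 58) = 58

58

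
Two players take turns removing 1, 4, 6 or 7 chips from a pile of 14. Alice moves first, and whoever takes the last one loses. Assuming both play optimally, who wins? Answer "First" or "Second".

W/L table (W = player to move can force a win):
i:   0  1  2  3  4  5  6  7  8  9 10 11 12 13 14
     W  L  W  L  W  W  L  W  W  W  W  L  W  W  L
Position 14 is L, so the second player wins.

Second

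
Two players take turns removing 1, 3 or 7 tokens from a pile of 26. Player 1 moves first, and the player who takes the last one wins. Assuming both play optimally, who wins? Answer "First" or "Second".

Mark each pile size as W (mover wins) or L (mover loses):
i:   0  1  2  3  4  5  6  7  8  9 10 11 12 13 14 15 16 17 18 19 20 21 22 23 24 25 26
     L  W  L  W  L  W  L  W  L  W  L  W  L  W  L  W  L  W  L  W  L  W  L  W  L  W  L
Position 26 is L, so the second player wins.

Second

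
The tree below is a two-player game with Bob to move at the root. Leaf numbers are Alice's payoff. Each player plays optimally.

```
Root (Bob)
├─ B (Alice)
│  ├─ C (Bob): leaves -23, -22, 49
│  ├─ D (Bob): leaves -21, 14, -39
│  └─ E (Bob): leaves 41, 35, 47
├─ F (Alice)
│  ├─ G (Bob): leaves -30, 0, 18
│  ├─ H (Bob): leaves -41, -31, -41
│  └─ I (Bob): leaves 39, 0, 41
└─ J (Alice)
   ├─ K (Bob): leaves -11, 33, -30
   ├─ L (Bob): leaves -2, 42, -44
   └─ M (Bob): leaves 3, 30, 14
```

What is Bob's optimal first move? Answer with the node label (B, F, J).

C (Bob): min(-23, -22, 49) = -23
D (Bob): min(-21, 14, -39) = -39
E (Bob): min(41, 35, 47) = 35
B (Alice): max(-23, -39, 35) = 35
G (Bob): min(-30, 0, 18) = -30
H (Bob): min(-41, -31, -41) = -41
I (Bob): min(39, 0, 41) = 0
F (Alice): max(-30, -41, 0) = 0
K (Bob): min(-11, 33, -30) = -30
L (Bob): min(-2, 42, -44) = -44
M (Bob): min(3, 30, 14) = 3
J (Alice): max(-30, -44, 3) = 3
Root (Bob): min(35, 0, 3) = 0
Bob picks the child with the lowest value: F (value 0).

F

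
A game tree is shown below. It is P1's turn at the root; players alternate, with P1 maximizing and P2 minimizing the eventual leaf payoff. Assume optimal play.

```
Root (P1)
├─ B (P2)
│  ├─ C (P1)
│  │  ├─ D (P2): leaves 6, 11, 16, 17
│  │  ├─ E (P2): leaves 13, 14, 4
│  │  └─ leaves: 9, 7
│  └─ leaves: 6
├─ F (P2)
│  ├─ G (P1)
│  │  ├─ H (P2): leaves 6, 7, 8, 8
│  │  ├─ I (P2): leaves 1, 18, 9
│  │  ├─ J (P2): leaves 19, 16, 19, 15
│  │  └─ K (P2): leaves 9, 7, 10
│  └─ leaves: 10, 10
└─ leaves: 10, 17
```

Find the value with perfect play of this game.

D (P2): min(6, 11, 16, 17) = 6
E (P2): min(13, 14, 4) = 4
C (P1): max(6, 4, 9, 7) = 9
B (P2): min(9, 6) = 6
H (P2): min(6, 7, 8, 8) = 6
I (P2): min(1, 18, 9) = 1
J (P2): min(19, 16, 19, 15) = 15
K (P2): min(9, 7, 10) = 7
G (P1): max(6, 1, 15, 7) = 15
F (P2): min(15, 10, 10) = 10
Root (P1): max(6, 10, 10, 17) = 17

17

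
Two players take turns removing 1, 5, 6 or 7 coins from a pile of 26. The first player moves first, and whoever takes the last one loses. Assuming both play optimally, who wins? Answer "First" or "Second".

Compute winning (W) and losing (L) positions by backward induction:
i:   0  1  2  3  4  5  6  7  8  9 10 11 12 13 14 15 16 17 18 19 20 21 22 23 24 25 26
     W  L  W  L  W  L  W  W  W  W  W  W  W  L  W  L  W  L  W  W  W  W  W  W  W  L  W
Position 26 is W, so the first player wins.

First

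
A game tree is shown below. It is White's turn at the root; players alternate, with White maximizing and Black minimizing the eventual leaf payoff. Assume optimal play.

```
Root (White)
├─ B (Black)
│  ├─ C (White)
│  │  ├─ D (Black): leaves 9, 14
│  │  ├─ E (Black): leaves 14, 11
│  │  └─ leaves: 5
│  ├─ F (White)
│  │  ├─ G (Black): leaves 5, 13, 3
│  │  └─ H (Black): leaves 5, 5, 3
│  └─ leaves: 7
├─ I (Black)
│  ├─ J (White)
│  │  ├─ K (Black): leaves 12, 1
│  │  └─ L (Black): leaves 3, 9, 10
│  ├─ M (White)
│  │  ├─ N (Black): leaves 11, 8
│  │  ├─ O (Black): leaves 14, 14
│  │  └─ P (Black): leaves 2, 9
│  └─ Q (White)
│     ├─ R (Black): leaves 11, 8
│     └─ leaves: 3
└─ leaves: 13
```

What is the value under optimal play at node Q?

8

R: min(11, 8) = 8
Q: max(8, 3) = 8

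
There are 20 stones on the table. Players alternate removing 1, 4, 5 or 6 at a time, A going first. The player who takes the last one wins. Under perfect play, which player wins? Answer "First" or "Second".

Compute winning (W) and losing (L) positions by backward induction:
i:   0  1  2  3  4  5  6  7  8  9 10 11 12 13 14 15 16 17 18 19 20
     L  W  L  W  W  W  W  W  W  L  W  L  W  W  W  W  W  W  L  W  L
Position 20 is L, so the second player wins.

Second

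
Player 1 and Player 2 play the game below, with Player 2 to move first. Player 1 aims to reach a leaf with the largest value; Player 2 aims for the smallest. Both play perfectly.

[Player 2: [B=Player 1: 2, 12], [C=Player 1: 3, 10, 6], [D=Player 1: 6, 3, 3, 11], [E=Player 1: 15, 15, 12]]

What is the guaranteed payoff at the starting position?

B (Player 1): max(2, 12) = 12
C (Player 1): max(3, 10, 6) = 10
D (Player 1): max(6, 3, 3, 11) = 11
E (Player 1): max(15, 15, 12) = 15
Root (Player 2): min(12, 10, 11, 15) = 10

10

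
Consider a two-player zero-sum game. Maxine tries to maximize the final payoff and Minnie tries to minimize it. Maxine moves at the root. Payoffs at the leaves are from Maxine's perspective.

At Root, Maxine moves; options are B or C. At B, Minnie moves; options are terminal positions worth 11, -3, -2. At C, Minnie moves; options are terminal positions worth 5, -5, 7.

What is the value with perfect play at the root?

-3

B (Minnie): min(11, -3, -2) = -3
C (Minnie): min(5, -5, 7) = -5
Root (Maxine): max(-3, -5) = -3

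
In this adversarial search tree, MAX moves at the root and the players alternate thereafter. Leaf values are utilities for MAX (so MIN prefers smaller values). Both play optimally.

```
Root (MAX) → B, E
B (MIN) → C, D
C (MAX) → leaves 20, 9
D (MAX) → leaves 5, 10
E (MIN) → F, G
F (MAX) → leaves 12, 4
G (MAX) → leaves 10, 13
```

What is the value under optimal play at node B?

10

C: max(20, 9) = 20
D: max(5, 10) = 10
B: min(20, 10) = 10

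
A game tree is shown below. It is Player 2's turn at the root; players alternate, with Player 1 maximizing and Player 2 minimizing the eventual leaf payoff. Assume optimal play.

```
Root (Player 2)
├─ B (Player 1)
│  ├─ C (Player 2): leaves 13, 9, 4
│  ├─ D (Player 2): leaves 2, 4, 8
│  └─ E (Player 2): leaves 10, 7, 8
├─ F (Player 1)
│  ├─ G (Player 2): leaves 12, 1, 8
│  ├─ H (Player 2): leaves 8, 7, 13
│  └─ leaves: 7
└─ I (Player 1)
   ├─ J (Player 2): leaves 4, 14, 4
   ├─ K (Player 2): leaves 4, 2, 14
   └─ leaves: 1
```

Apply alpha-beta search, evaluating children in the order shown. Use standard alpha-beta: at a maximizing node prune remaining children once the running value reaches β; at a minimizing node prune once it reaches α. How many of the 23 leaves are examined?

C [α=-∞,β=+∞]: v=4
D [α=4,β=+∞]: v=2 after child 1 ≤ α → α-cutoff, skip 2
E [α=4,β=+∞]: v=7
B [α=-∞,β=+∞]: v=7
G [α=-∞,β=7]: v=1
H [α=1,β=7]: v=7
F [α=-∞,β=7]: v=7 after child 2 ≥ β → β-cutoff, skip 1
J [α=-∞,β=7]: v=4
K [α=4,β=7]: v=4 after child 1 ≤ α → α-cutoff, skip 2
I [α=-∞,β=7]: v=4
Root [α=-∞,β=+∞]: v=4
Leaves evaluated: 18 of 23.

18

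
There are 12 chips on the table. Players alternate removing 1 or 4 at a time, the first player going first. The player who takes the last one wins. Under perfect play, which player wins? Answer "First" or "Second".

Second

Compute winning (W) and losing (L) positions by backward induction:
i:   0  1  2  3  4  5  6  7  8  9 10 11 12
     L  W  L  W  W  L  W  L  W  W  L  W  L
Position 12 is L, so the second player wins.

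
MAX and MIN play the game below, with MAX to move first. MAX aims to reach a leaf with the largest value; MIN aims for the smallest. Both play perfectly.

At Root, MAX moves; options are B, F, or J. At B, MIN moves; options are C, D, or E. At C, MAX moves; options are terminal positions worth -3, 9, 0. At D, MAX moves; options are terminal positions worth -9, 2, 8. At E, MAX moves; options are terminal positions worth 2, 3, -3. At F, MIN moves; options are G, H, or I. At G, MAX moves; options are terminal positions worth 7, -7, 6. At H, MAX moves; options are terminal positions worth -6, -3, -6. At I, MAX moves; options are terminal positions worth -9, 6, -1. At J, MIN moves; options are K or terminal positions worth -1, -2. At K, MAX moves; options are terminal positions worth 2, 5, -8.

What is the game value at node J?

-2

K: max(2, 5, -8) = 5
J: min(5, -1, -2) = -2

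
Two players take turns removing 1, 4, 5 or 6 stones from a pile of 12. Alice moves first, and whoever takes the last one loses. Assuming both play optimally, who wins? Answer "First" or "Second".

Mark each pile size as W (mover wins) or L (mover loses):
i:   0  1  2  3  4  5  6  7  8  9 10 11 12
     W  L  W  L  W  W  W  W  W  W  L  W  L
Position 12 is L, so the second player wins.

Second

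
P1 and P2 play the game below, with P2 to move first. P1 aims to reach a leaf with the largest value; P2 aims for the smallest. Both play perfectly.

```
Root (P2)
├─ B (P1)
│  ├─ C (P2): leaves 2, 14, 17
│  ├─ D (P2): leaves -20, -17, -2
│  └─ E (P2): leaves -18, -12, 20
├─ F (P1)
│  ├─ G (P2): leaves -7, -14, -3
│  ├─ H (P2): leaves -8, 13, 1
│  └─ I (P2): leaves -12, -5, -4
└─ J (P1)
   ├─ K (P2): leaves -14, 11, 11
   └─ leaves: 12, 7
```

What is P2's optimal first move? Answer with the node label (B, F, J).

C (P2): min(2, 14, 17) = 2
D (P2): min(-20, -17, -2) = -20
E (P2): min(-18, -12, 20) = -18
B (P1): max(2, -20, -18) = 2
G (P2): min(-7, -14, -3) = -14
H (P2): min(-8, 13, 1) = -8
I (P2): min(-12, -5, -4) = -12
F (P1): max(-14, -8, -12) = -8
K (P2): min(-14, 11, 11) = -14
J (P1): max(-14, 12, 7) = 12
Root (P2): min(2, -8, 12) = -8
P2 picks the child with the lowest value: F (value -8).

F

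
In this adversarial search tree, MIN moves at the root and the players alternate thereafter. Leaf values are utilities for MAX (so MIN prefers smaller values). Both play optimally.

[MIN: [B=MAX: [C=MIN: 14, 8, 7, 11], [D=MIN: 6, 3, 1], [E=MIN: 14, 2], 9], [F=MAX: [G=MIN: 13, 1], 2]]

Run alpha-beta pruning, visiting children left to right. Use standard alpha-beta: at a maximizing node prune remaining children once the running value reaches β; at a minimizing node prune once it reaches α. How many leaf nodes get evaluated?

11

C [α=-∞,β=+∞]: v=7
D [α=7,β=+∞]: v=6 after child 1 ≤ α → α-cutoff, skip 2
E [α=7,β=+∞]: v=2
B [α=-∞,β=+∞]: v=9
G [α=-∞,β=9]: v=1
F [α=-∞,β=9]: v=2
Root [α=-∞,β=+∞]: v=2
Leaves evaluated: 11 of 13.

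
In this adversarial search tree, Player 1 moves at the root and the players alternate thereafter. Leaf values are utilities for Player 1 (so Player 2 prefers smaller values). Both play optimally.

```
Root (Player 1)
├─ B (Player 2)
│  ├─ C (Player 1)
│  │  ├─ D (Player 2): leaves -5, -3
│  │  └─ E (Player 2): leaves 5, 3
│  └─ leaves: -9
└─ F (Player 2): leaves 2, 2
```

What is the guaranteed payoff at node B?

-9

D: min(-5, -3) = -5
E: min(5, 3) = 3
C: max(-5, 3) = 3
B: min(3, -9) = -9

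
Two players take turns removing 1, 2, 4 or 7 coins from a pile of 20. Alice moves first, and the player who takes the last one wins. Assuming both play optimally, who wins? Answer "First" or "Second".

Positions where the player to move wins (W) vs loses (L):
i:   0  1  2  3  4  5  6  7  8  9 10 11 12 13 14 15 16 17 18 19 20
     L  W  W  L  W  W  L  W  W  L  W  W  L  W  W  L  W  W  L  W  W
Position 20 is W, so the first player wins.

First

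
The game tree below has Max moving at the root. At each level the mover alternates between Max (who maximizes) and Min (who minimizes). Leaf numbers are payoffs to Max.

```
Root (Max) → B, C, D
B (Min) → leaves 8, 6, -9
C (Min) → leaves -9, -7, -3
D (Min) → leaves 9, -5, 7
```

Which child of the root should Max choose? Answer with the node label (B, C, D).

D

B (Min): min(8, 6, -9) = -9
C (Min): min(-9, -7, -3) = -9
D (Min): min(9, -5, 7) = -5
Root (Max): max(-9, -9, -5) = -5
Max picks the child with the highest value: D (value -5).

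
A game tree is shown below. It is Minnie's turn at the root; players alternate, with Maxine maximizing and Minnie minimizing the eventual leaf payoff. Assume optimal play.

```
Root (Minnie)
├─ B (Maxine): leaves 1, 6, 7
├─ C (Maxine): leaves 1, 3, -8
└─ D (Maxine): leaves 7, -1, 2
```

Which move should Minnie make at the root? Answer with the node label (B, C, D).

B (Maxine): max(1, 6, 7) = 7
C (Maxine): max(1, 3, -8) = 3
D (Maxine): max(7, -1, 2) = 7
Root (Minnie): min(7, 3, 7) = 3
Minnie picks the child with the lowest value: C (value 3).

C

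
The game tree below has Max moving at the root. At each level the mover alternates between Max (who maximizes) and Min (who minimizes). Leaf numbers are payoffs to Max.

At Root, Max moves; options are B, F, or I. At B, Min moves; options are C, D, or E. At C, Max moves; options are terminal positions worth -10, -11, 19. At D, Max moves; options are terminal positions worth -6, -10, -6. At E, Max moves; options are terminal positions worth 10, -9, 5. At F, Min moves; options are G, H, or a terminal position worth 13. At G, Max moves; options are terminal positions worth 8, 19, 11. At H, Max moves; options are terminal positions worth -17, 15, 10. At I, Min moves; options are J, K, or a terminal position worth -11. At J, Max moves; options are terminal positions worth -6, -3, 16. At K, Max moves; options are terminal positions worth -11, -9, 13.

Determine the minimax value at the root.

13

C (Max): max(-10, -11, 19) = 19
D (Max): max(-6, -10, -6) = -6
E (Max): max(10, -9, 5) = 10
B (Min): min(19, -6, 10) = -6
G (Max): max(8, 19, 11) = 19
H (Max): max(-17, 15, 10) = 15
F (Min): min(19, 15, 13) = 13
J (Max): max(-6, -3, 16) = 16
K (Max): max(-11, -9, 13) = 13
I (Min): min(16, 13, -11) = -11
Root (Max): max(-6, 13, -11) = 13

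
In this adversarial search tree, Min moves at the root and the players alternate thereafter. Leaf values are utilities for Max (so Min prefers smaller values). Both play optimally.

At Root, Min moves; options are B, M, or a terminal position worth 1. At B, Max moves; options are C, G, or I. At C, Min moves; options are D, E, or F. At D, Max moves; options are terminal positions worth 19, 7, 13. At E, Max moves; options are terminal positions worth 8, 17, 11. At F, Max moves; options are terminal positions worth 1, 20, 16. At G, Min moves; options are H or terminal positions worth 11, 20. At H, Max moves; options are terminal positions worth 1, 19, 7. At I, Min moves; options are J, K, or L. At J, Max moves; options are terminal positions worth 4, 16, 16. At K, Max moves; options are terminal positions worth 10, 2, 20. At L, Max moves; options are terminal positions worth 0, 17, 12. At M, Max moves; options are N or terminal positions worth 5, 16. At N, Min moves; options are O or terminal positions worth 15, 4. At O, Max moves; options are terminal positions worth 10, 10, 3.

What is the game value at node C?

D: max(19, 7, 13) = 19
E: max(8, 17, 11) = 17
F: max(1, 20, 16) = 20
C: min(19, 17, 20) = 17

17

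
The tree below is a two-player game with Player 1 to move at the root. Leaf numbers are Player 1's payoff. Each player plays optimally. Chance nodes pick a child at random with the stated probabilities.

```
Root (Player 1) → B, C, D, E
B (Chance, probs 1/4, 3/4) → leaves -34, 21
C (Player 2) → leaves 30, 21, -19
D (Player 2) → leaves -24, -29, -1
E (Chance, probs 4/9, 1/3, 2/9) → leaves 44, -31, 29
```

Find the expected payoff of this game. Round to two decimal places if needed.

B (Chance): 1/4·-34 + 3/4·21 = 7.25
C (Player 2): min(30, 21, -19) = -19
D (Player 2): min(-24, -29, -1) = -29
E (Chance): 4/9·44 + 1/3·-31 + 2/9·29 = 15.67
Root (Player 1): max(7.25, -19, -29, 15.67) = 15.67

15.67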